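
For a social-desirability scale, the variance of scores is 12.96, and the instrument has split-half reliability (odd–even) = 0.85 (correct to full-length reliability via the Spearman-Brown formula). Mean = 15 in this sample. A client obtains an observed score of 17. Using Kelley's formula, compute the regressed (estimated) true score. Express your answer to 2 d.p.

r_full = 2·0.85 / (1 + 0.85) ≈ 0.9189
T̂ = r·X + (1 − r)·M = 0.9189*17 + 0.0811*15 ≈ 15.6216 + 1.2162 ≈ 16.8378

16.84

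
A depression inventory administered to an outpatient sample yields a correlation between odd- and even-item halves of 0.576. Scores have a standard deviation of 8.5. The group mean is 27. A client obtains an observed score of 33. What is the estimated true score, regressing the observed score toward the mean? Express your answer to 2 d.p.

Spearman-Brown: r = 2(0.576) / (1 + 0.576) = 1.152 / 1.576 ≃ 0.731
Estimated true score = 0.731×33 + (1 − 0.731)×27 ≃ 31.386

31.39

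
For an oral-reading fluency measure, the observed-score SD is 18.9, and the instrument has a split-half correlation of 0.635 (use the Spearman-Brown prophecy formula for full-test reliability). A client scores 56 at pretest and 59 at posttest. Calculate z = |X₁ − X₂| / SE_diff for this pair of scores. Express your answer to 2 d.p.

Full-length reliability (Spearman-Brown) = 2(0.635)/(1+0.635) ≃ 0.777
SEM = 18.900 · √(1 − 0.777) = 18.900 · √0.223 ≃ 18.900 · 0.472 ≃ 8.930
SE_diff = √2 · SEM ≃ 12.629
z = 3 / 12.629 ≃ 0.238

0.24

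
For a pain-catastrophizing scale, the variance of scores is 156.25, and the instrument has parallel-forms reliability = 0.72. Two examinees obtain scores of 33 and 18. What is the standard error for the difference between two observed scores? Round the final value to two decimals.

σ = 156.25^(1/2) = 12.500
SEM = 12.500·√(1 − 0.720) ≃ 6.614
SE_diff = SEM · √2 ≃ 6.614 · 1.414 ≃ 9.354

9.35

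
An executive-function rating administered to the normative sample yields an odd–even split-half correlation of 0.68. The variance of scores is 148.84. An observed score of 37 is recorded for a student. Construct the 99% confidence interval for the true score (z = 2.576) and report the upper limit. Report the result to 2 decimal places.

50.72

SD = √148.84 = 12.20000
r_full = 2·0.68 / (1 + 0.68) ≈ 0.80952
SEM = 12.20000 * √(1 − 0.80952) = 12.20000 * √0.19048 ≈ 12.20000 * 0.43644 ≈ 5.32452
Margin = 2.576 * 5.32452 ≈ 13.71595
Upper limit = 37 + 13.71595 ≈ 50.71595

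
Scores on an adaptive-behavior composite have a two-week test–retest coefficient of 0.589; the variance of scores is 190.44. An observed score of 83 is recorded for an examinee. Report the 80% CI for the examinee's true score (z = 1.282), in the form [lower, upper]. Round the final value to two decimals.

[71.66, 94.34]

σ = 190.44^(1/2) = 13.80000
The standard error of measurement is 13.80000·√(1 − 0.58900) ≈ 13.80000·0.64109 ≈ 8.84708.
Half-width = 1.282·8.84708 ≈ 11.34196
80% CI: 83 ± 11.34196 = [71.65804, 94.34196]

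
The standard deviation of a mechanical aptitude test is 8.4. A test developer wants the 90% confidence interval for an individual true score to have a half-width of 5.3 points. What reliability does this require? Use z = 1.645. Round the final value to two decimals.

0.85

Required SEM = 5.3 / 1.645 ≈ 3.2219
r = 1 − (SEM / SD)² = 1 − (3.2219 / 8.4)² ≈ 1 − 0.1471 ≈ 0.8529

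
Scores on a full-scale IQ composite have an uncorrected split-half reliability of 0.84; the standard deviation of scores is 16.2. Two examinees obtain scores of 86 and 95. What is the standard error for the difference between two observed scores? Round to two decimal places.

6.76

Spearman-Brown: r = 2(0.84) / (1 + 0.84) = 1.6800 / 1.8400 ≈ 0.9130
SEM = 16.2000*√(1 − 0.9130) ≈ 4.7771
Standard error of the difference = 4.7771·√2 ≈ 6.7559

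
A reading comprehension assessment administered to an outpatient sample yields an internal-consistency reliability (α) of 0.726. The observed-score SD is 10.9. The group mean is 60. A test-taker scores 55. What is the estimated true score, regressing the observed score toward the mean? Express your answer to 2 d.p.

56.37

Estimated true score = 0.7260×55 + (1 − 0.7260)×60 ≃ 56.3700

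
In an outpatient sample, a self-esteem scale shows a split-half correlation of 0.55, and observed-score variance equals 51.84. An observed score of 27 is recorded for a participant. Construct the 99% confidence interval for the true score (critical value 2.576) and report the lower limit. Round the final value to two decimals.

SD = √51.84 = 7.200
Full-length reliability (Spearman-Brown) = 2(0.55)/(1+0.55) ≈ 0.710
SEM = 7.200*√(1 − 0.710) ≈ 3.879
2.576 * SEM ≈ 9.994
Lower bound: 27 − 9.994 = 17.006

17.01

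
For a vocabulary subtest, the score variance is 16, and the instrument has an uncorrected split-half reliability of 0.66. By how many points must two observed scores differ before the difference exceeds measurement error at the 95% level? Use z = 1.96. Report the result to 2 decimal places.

5.02

SD = √16 = 4.0000
Spearman-Brown: r = 2(0.66) / (1 + 0.66) = 1.3200 / 1.6600 ≈ 0.7952
SEM = 4.0000×√(1 − 0.7952) ≈ 1.8103
SE_diff = SEM × √2 ≈ 1.8103 × 1.4142 ≈ 2.5601
Minimum reliable difference = 1.96 × SE_diff ≈ 1.96 × 2.5601 ≈ 5.0178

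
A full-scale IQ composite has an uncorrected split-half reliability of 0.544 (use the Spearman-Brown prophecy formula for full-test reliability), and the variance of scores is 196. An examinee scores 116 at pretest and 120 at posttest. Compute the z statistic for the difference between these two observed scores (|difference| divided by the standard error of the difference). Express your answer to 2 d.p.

0.37

σ = 196^(1/2) = 14.000
Full-length reliability (Spearman-Brown) = 2(0.544)/(1+0.544) ≈ 0.705
The standard error of measurement is 14.000·√(1 − 0.705) ≈ 14.000·0.543 ≈ 7.608.
Standard error of the difference = 7.608·√2 ≈ 10.760
z = |116 − 120| / 10.760 = 4 / 10.760 ≈ 0.372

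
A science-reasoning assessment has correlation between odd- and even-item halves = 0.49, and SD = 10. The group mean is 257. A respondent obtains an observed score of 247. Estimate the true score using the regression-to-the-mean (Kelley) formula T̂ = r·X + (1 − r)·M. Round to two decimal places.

Full-length reliability (Spearman-Brown) = 2(0.49)/(1+0.49) ≈ 0.6577
T̂ = 0.6577(247) + 0.3423(257) ≈ 250.4228

250.42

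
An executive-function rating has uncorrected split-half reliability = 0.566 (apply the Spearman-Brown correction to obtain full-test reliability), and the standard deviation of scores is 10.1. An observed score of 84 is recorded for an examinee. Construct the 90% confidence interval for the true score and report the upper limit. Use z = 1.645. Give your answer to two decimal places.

92.75

r_full = 2·0.566 / (1 + 0.566) ≃ 0.72286
SEM = 10.10000 × √(1 − 0.72286) = 10.10000 × √0.27714 ≃ 10.10000 × 0.52644 ≃ 5.31705
Half-width = 1.645×5.31705 ≃ 8.74654
Upper limit = 84 + 8.74654 ≃ 92.74654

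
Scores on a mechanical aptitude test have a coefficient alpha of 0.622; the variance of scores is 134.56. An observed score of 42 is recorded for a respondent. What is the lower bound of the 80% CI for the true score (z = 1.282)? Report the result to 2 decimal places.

SD = √134.56 ≈ 11.60000
The standard error of measurement is 11.60000*√(1 − 0.62200) ≈ 11.60000*0.61482 ≈ 7.13188.
Margin = 1.282 * 7.13188 ≈ 9.14307
Lower limit = 42 − 9.14307 ≈ 32.85693

32.86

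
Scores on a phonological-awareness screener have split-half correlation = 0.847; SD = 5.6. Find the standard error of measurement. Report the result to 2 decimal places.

1.61

Spearman-Brown: r = 2(0.847) / (1 + 0.847) = 1.694 / 1.847 ≃ 0.917
SEM = 5.600 · √(1 − 0.917) = 5.600 · √0.083 ≃ 5.600 · 0.288 ≃ 1.612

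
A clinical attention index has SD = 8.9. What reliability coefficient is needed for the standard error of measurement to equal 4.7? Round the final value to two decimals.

Required reliability = 1 − (SEM/SD)² = 1 − 0.2789 ≃ 0.7211

0.72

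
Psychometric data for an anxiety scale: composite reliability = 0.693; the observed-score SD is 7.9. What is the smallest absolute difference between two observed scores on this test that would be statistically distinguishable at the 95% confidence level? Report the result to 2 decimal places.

SEM = 7.900*√(1 − 0.693) ≃ 4.377
Standard error of the difference = 4.377·√2 ≃ 6.190
Smallest detectable difference = 1.96*6.190 ≃ 12.133

12.13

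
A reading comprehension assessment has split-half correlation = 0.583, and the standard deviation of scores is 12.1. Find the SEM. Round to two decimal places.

Spearman-Brown: r = 2(0.583) / (1 + 0.583) = 1.16600 / 1.58300 ≈ 0.73658
The standard error of measurement is 12.10000×√(1 − 0.73658) ≈ 12.10000×0.51325 ≈ 6.21031.

6.21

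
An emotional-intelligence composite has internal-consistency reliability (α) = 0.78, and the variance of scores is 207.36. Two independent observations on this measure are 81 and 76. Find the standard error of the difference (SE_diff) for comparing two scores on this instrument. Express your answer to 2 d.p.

SD = √207.36 = 14.4000
SEM = 14.4000 × √(1 − 0.7800) = 14.4000 × √0.2200 ≈ 14.4000 × 0.4690 ≈ 6.7542
Standard error of the difference = 6.7542·√2 ≈ 9.5519

9.55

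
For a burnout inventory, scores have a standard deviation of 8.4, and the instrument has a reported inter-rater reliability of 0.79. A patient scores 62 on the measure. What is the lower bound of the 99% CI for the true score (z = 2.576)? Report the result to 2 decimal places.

SEM = 8.400 · √(1 − 0.790) = 8.400 · √0.210 ≈ 8.400 · 0.458 ≈ 3.849
Margin = 2.576 · 3.849 ≈ 9.916
Lower bound: 62 − 9.916 = 52.084

52.08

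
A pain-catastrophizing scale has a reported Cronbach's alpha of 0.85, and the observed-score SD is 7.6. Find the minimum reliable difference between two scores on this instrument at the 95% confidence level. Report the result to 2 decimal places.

8.16

SEM = 7.600 * √(1 − 0.850) = 7.600 * √0.150 ≈ 7.600 * 0.387 ≈ 2.943
SE_diff = SEM * √2 ≈ 2.943 * 1.414 ≈ 4.163
Smallest detectable difference = 1.96*4.163 ≈ 8.159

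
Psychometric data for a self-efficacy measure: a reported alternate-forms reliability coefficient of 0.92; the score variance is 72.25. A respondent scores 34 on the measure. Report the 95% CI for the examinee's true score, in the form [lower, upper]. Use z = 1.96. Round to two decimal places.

[29.29, 38.71]

SD = √72.25 ≈ 8.500
The standard error of measurement is 8.500*√(1 − 0.920) ≈ 8.500*0.283 ≈ 2.404.
Half-width = 1.96*2.404 ≈ 4.712
CI = 34 ± 4.712 → [29.288, 38.712]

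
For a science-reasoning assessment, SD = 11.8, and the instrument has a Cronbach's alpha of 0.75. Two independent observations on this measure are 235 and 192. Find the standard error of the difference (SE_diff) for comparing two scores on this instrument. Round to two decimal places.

8.34

SEM = 11.8000 · √(1 − 0.7500) = 11.8000 · √0.2500 ≃ 11.8000 · 0.5000 ≃ 5.9000
Standard error of the difference = 5.9000·√2 ≃ 8.3439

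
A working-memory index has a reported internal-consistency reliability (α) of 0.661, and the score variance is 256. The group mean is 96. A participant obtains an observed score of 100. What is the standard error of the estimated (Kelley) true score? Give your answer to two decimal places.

σ = 256^(1/2) = 16.0000
SE_est = 16.0000×√(0.6610×0.3390) ≈ 7.5739

7.57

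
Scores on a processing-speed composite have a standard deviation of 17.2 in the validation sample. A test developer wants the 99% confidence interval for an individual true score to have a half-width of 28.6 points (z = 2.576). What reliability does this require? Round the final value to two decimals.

SEM needed = half-width / z = 28.6/2.576 ≃ 11.102
r = 1 − (11.102/17.2)² ≃ 1 − 0.417 ≃ 0.583

0.58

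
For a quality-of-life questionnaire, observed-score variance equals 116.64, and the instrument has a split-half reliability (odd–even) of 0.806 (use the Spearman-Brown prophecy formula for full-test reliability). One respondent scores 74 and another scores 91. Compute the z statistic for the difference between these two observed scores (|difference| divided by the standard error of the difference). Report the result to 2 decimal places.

σ = 116.64^(1/2) = 10.8000
Spearman-Brown: r = 2(0.806) / (1 + 0.806) = 1.6120 / 1.8060 ≈ 0.8926
The standard error of measurement is 10.8000·√(1 − 0.8926) ≈ 10.8000·0.3277 ≈ 3.5397.
Standard error of the difference = 3.5397·√2 ≈ 5.0059
z = |74 − 91| / 5.0059 = 17 / 5.0059 ≈ 3.3960

3.40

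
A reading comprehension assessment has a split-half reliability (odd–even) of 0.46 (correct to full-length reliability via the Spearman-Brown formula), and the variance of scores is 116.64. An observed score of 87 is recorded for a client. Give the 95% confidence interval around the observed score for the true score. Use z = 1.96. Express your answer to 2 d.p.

SD = √116.64 ≈ 10.8000
Spearman-Brown: r = 2(0.46) / (1 + 0.46) = 0.9200 / 1.4600 ≈ 0.6301
SEM = 10.8000×√(1 − 0.6301) ≈ 6.5682
Half-width = 1.96×6.5682 ≈ 12.8736
CI = 87 ± 12.8736 → [74.1264, 99.8736]

[74.13, 99.87]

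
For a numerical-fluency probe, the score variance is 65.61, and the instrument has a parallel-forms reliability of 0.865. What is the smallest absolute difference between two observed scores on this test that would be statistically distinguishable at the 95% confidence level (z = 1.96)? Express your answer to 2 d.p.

8.25

SD = √65.61 = 8.1000
SEM = 8.1000 × √(1 − 0.8650) = 8.1000 × √0.1350 ≃ 8.1000 × 0.3674 ≃ 2.9761
SE_diff = √2 × SEM ≃ 4.2089
Smallest detectable difference = 1.96×4.2089 ≃ 8.2494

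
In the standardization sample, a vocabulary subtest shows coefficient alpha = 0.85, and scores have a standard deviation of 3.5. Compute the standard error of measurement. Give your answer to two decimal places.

1.36

The standard error of measurement is 3.50000*√(1 − 0.85000) ≃ 3.50000*0.38730 ≃ 1.35554.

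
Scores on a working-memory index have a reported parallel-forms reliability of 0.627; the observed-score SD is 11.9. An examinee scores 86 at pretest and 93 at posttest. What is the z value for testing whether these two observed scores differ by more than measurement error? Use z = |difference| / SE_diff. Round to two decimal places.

0.68

SEM = 11.900·√(1 − 0.627) ≈ 7.268
Standard error of the difference = 7.268·√2 ≈ 10.278
z = |86 − 93| / 10.278 = 7 / 10.278 ≈ 0.681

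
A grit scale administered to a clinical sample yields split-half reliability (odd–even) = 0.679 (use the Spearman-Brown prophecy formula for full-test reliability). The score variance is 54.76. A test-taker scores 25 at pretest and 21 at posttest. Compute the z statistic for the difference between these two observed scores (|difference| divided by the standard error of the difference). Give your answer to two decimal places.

0.87

SD = √54.76 = 7.400
r_full = 2·0.679 / (1 + 0.679) ≃ 0.809
SEM = 7.400×√(1 − 0.809) ≃ 3.236
Standard error of the difference = 3.236·√2 ≃ 4.576
z = 4 / 4.576 ≃ 0.874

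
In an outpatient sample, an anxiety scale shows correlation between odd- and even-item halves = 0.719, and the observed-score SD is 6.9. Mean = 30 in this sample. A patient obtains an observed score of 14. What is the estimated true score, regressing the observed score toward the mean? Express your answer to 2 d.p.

16.62

r_full = 2·0.719 / (1 + 0.719) ≈ 0.8365
T̂ = r·X + (1 − r)·M = 0.8365×14 + 0.1635×30 ≈ 11.7115 + 4.9040 ≈ 16.6155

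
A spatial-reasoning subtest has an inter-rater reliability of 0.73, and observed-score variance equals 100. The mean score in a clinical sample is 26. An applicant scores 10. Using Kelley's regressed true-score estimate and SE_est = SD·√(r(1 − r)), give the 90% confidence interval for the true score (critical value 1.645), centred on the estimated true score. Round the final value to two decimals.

[7.02, 21.62]

σ = 100^(1/2) = 10.0000
T̂ = 0.7300(10) + 0.2700(26) ≈ 14.3200
SE_est = SD · √(r(1 − r)) = 10.0000 · √0.1971 ≈ 10.0000 · 0.4440 ≈ 4.4396
90% CI: 14.3200 ± 7.3031 ≈ (7.0169, 21.6231)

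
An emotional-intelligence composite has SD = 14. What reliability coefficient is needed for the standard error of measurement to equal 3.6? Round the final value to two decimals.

0.93

r = 1 − (3.6000/14)² ≃ 1 − 0.0661 ≃ 0.9339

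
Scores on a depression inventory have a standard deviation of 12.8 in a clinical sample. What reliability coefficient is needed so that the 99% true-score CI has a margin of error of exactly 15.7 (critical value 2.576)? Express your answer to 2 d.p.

Required SEM = 15.7 / 2.576 ≈ 6.09472
r = 1 − (6.09472/12.8)² ≈ 1 − 0.22672 ≈ 0.77328

0.77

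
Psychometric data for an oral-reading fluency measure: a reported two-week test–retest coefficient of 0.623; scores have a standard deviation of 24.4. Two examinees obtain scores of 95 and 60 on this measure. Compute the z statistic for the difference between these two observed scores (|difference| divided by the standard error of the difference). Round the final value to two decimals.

1.65

SEM = 24.4000 * √(1 − 0.6230) = 24.4000 * √0.3770 ≈ 24.4000 * 0.6140 ≈ 14.9817
SE_diff = SEM * √2 ≈ 14.9817 * 1.4142 ≈ 21.1873
z = 35 / 21.1873 ≈ 1.6519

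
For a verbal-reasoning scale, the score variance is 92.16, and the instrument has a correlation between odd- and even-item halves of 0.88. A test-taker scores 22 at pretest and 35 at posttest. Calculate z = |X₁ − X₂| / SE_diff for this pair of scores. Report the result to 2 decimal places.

SD = √92.16 = 9.6000
r_full = 2·0.88 / (1 + 0.88) ≈ 0.9362
SEM = 9.6000*√(1 − 0.9362) ≈ 2.4254
SE_diff = √2 * SEM ≈ 3.4300
z = 13 / 3.4300 ≈ 3.7901

3.79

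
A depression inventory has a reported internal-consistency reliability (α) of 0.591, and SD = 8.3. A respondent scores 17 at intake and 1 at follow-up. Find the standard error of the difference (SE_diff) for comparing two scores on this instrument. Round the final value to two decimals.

SEM = 8.30000·√(1 − 0.59100) ≈ 5.30811
SE_diff = SEM · √2 ≈ 5.30811 · 1.41421 ≈ 7.50680

7.51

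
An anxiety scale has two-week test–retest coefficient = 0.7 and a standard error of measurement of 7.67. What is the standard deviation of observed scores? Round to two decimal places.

14.00

SD = SEM / √(1 − r) = 7.67 / √0.3000 ≈ 7.67 / 0.5477 ≈ 14.0034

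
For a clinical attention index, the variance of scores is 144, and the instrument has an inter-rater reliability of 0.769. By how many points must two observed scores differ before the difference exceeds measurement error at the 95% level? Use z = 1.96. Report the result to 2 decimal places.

15.99

SD = √144 ≃ 12.0000
SEM = 12.0000*√(1 − 0.7690) ≃ 5.7675
Standard error of the difference = 5.7675·√2 ≃ 8.1565
Minimum reliable difference = 1.96 * SE_diff ≃ 1.96 * 8.1565 ≃ 15.9867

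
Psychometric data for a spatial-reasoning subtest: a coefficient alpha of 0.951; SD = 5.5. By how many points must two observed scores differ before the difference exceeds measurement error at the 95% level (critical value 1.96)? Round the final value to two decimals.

3.37

The standard error of measurement is 5.5000·√(1 − 0.9510) ≈ 5.5000·0.2214 ≈ 1.2175.
SE_diff = √2 · SEM ≈ 1.7218
Minimum reliable difference = 1.96 · SE_diff ≈ 1.96 · 1.7218 ≈ 3.3747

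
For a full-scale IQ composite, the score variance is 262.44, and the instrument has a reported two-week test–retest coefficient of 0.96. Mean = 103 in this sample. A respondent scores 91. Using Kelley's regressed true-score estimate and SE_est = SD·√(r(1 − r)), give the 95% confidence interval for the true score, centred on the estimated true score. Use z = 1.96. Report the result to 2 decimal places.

σ = 262.44^(1/2) = 16.2000
T̂ = 0.9600(91) + 0.0400(103) ≈ 91.4800
SE_est = SD · √(r(1 − r)) = 16.2000 · √0.0384 ≈ 16.2000 · 0.1960 ≈ 3.1745
CI = 91.4800 ± 1.96 · 3.1745 → [85.2579, 97.7021]

[85.26, 97.70]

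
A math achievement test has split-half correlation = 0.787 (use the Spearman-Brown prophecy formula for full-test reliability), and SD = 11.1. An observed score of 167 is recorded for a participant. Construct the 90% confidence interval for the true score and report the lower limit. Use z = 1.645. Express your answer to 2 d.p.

Spearman-Brown: r = 2(0.787) / (1 + 0.787) = 1.574 / 1.787 ≈ 0.881
The standard error of measurement is 11.100×√(1 − 0.881) ≈ 11.100×0.345 ≈ 3.832.
1.645 × SEM ≈ 6.304
Lower limit = 167 − 6.304 ≈ 160.696

160.70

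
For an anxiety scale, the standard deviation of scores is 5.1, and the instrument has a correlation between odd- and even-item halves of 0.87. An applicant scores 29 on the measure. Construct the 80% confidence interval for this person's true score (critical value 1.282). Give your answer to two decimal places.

Full-length reliability (Spearman-Brown) = 2(0.87)/(1+0.87) ≈ 0.930
The standard error of measurement is 5.100·√(1 − 0.930) ≈ 5.100·0.264 ≈ 1.345.
Half-width = 1.282·1.345 ≈ 1.724
CI = 29 ± 1.724 → [27.276, 30.724]

[27.28, 30.72]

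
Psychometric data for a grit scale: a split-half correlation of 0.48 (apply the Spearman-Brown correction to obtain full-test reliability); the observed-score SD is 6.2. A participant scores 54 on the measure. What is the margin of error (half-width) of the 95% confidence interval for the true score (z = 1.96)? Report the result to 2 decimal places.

7.20

r_full = 2·0.48 / (1 + 0.48) ≈ 0.64865
SEM = 6.20000 × √(1 − 0.64865) = 6.20000 × √0.35135 ≈ 6.20000 × 0.59275 ≈ 3.67504
Margin = 1.96 × 3.67504 ≈ 7.20309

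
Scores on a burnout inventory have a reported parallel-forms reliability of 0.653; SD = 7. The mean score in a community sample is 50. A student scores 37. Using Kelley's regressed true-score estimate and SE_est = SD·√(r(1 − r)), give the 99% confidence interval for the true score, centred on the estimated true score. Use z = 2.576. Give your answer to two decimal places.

T̂ = 0.6530(37) + 0.3470(50) ≈ 41.5110
SE_est = SD * √(r(1 − r)) = 7.0000 * √0.2266 ≈ 7.0000 * 0.4760 ≈ 3.3321
99% CI: 41.5110 ± 8.5835 ≈ (32.9275, 50.0945)

[32.93, 50.09]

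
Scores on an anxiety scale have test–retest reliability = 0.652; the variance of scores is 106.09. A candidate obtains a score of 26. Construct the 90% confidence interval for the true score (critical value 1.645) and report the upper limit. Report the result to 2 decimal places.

36.00

SD = √106.09 ≃ 10.300
SEM = 10.300 * √(1 − 0.652) = 10.300 * √0.348 ≃ 10.300 * 0.590 ≃ 6.076
Margin = 1.645 * 6.076 ≃ 9.995
Upper bound: 26 + 9.995 = 35.995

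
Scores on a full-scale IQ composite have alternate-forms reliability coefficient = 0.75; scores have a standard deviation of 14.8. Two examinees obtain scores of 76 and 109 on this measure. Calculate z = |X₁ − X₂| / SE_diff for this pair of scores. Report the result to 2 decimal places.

SEM = 14.800 * √(1 − 0.750) = 14.800 * √0.250 ≈ 14.800 * 0.500 ≈ 7.400
SE_diff = SEM * √2 ≈ 7.400 * 1.414 ≈ 10.465
z = 33 / 10.465 ≈ 3.153

3.15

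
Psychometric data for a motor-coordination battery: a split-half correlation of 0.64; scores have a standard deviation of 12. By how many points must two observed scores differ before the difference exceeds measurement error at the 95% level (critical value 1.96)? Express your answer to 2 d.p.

15.58

Full-length reliability (Spearman-Brown) = 2(0.64)/(1+0.64) ≈ 0.78049
SEM = 12.00000×√(1 − 0.78049) ≈ 5.62226
Standard error of the difference = 5.62226·√2 ≈ 7.95107
Minimum reliable difference = 1.96 × SE_diff ≈ 1.96 × 7.95107 ≈ 15.58410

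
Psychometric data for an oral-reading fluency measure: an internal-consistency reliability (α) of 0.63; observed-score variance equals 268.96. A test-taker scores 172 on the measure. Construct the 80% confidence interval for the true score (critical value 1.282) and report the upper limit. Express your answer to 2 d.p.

184.79

σ = 268.96^(1/2) = 16.400
The standard error of measurement is 16.400×√(1 − 0.630) ≈ 16.400×0.608 ≈ 9.976.
Half-width = 1.282×9.976 ≈ 12.789
Upper bound: 172 + 12.789 = 184.789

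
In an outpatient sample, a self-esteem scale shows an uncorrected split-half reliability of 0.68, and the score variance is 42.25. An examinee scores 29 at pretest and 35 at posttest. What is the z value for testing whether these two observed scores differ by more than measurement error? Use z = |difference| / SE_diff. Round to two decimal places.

1.50

σ = 42.25^(1/2) = 6.50000
Full-length reliability (Spearman-Brown) = 2(0.68)/(1+0.68) ≃ 0.80952
SEM = 6.50000*√(1 − 0.80952) ≃ 2.83683
SE_diff = √2 * SEM ≃ 4.01189
z = |29 − 35| / 4.01189 = 6 / 4.01189 ≃ 1.49556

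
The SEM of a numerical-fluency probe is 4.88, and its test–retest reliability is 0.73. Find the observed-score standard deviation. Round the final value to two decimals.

9.39

SD = SEM / √(1 − r) = 4.88 / √0.270 ≈ 4.88 / 0.520 ≈ 9.392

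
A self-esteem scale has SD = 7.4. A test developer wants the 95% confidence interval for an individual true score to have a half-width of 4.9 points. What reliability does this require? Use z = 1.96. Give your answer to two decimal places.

0.89

Required SEM = 4.9 / 1.96 ≃ 2.500
Required reliability = 1 − (SEM/SD)² = 1 − 0.114 ≃ 0.886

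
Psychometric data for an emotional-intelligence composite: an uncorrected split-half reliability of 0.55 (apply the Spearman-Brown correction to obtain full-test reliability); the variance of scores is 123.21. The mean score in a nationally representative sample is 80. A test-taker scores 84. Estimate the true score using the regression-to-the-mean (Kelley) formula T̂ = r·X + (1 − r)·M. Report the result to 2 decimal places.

Full-length reliability (Spearman-Brown) = 2(0.55)/(1+0.55) ≈ 0.70968
T̂ = r·X + (1 − r)·M = 0.70968×84 + 0.29032×80 ≈ 59.61290 + 23.22581 ≈ 82.83871

82.84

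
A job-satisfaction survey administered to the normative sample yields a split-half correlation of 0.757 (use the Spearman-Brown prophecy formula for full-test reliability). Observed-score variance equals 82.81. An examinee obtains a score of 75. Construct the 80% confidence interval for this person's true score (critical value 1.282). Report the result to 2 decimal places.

SD = √82.81 ≈ 9.10000
Spearman-Brown: r = 2(0.757) / (1 + 0.757) = 1.51400 / 1.75700 ≈ 0.86170
The standard error of measurement is 9.10000*√(1 − 0.86170) ≈ 9.10000*0.37189 ≈ 3.38422.
1.282 * SEM ≈ 4.33857
CI = 75 ± 4.33857 → [70.66143, 79.33857]

[70.66, 79.34]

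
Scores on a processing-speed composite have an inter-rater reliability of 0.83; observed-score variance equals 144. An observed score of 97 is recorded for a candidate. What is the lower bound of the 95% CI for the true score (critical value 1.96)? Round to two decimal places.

87.30

SD = √144 = 12.000
The standard error of measurement is 12.000·√(1 − 0.830) ≈ 12.000·0.412 ≈ 4.948.
Half-width = 1.96·4.948 ≈ 9.698
Lower limit = 97 − 9.698 ≈ 87.302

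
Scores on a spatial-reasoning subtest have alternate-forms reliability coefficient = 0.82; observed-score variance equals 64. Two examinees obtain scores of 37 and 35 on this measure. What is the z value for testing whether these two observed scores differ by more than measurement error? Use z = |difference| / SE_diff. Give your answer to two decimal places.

σ = 64^(1/2) = 8.0000
The standard error of measurement is 8.0000*√(1 − 0.8200) ≈ 8.0000*0.4243 ≈ 3.3941.
Standard error of the difference = 3.3941·√2 ≈ 4.8000
z = 2 / 4.8000 ≈ 0.4167

0.42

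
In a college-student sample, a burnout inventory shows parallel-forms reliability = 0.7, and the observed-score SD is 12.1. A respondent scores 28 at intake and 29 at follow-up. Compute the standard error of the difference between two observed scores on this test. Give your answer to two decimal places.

SEM = 12.1000 × √(1 − 0.7000) = 12.1000 × √0.3000 ≈ 12.1000 × 0.5477 ≈ 6.6274
Standard error of the difference = 6.6274·√2 ≈ 9.3726

9.37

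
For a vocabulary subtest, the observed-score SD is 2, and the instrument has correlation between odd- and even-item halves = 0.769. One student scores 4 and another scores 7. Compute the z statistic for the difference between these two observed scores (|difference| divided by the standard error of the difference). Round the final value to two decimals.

r_full = 2·0.769 / (1 + 0.769) ≈ 0.869
SEM = 2.000 × √(1 − 0.869) = 2.000 × √0.131 ≈ 2.000 × 0.361 ≈ 0.723
Standard error of the difference = 0.723·√2 ≈ 1.022
z = 3 / 1.022 ≈ 2.935

2.94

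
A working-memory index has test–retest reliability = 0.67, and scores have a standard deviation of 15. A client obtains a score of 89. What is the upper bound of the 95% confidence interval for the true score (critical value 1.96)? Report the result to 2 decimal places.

SEM = 15.000*√(1 − 0.670) ≈ 8.617
Margin = 1.96 * 8.617 ≈ 16.889
Upper bound: 89 + 16.889 = 105.889

105.89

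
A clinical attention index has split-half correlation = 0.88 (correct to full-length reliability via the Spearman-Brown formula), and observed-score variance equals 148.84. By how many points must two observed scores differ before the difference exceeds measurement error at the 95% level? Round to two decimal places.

SD = √148.84 ≈ 12.200
r_full = 2·0.88 / (1 + 0.88) ≈ 0.936
SEM = 12.200 · √(1 − 0.936) = 12.200 · √0.064 ≈ 12.200 · 0.253 ≈ 3.082
SE_diff = √2 · SEM ≈ 4.359
Minimum reliable difference = 1.96 · SE_diff ≈ 1.96 · 4.359 ≈ 8.544

8.54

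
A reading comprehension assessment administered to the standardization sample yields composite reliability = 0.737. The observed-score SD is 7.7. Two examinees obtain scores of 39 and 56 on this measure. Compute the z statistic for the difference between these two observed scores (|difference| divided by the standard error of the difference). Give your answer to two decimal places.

3.04

SEM = 7.7000*√(1 − 0.7370) ≃ 3.9488
SE_diff = SEM * √2 ≃ 3.9488 * 1.4142 ≃ 5.5845
z = |39 − 56| / 5.5845 = 17 / 5.5845 ≃ 3.0441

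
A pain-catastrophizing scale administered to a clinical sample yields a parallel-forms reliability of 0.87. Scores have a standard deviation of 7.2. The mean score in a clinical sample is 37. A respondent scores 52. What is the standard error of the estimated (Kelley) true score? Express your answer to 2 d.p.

SE_est = SD · √(r(1 − r)) = 7.200 · √0.113 ≈ 7.200 · 0.336 ≈ 2.421

2.42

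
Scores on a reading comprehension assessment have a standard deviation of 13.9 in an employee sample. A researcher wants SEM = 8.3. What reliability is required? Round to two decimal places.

Required reliability = 1 − (SEM/SD)² = 1 − 0.3566 ≈ 0.6434

0.64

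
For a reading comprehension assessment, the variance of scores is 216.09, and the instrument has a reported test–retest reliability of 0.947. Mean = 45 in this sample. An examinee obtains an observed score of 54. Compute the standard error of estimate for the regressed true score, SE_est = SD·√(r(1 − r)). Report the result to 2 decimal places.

3.29

SD = √216.09 = 14.7000
SE_est = SD * √(r(1 − r)) = 14.7000 * √0.0502 ≈ 14.7000 * 0.2240 ≈ 3.2933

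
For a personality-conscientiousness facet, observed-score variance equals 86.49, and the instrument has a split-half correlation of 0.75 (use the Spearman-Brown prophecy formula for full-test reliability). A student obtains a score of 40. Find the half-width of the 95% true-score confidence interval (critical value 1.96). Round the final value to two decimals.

6.89

SD = √86.49 = 9.300
r_full = 2·0.75 / (1 + 0.75) ≃ 0.857
SEM = 9.300×√(1 − 0.857) ≃ 3.515
1.96 × SEM ≃ 6.890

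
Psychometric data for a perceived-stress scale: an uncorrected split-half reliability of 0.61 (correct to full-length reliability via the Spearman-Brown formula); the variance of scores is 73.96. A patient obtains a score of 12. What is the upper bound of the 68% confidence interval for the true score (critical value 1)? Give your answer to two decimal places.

σ = 73.96^(1/2) = 8.6000
Full-length reliability (Spearman-Brown) = 2(0.61)/(1+0.61) ≈ 0.7578
SEM = 8.6000×√(1 − 0.7578) ≈ 4.2327
1 × SEM ≈ 4.2327
Upper bound: 12 + 4.2327 = 16.2327

16.23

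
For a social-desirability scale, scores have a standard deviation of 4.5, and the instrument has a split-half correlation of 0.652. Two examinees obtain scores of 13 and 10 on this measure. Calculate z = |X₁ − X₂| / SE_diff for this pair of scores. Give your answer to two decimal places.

Spearman-Brown: r = 2(0.652) / (1 + 0.652) = 1.3040 / 1.6520 ≈ 0.7893
The standard error of measurement is 4.5000·√(1 − 0.7893) ≈ 4.5000·0.4590 ≈ 2.0654.
Standard error of the difference = 2.0654·√2 ≈ 2.9209
z = |13 − 10| / 2.9209 = 3 / 2.9209 ≈ 1.0271

1.03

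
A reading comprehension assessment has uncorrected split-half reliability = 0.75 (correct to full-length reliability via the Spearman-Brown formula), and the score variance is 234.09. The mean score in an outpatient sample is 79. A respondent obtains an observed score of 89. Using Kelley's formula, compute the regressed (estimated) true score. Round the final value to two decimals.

87.57

Full-length reliability (Spearman-Brown) = 2(0.75)/(1+0.75) ≈ 0.8571
Estimated true score = 0.8571×89 + (1 − 0.8571)×79 ≈ 87.5714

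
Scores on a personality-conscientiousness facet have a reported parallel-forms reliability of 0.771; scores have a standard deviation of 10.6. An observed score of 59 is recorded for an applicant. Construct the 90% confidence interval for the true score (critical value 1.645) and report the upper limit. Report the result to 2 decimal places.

67.34

SEM = 10.600 × √(1 − 0.771) = 10.600 × √0.229 ≃ 10.600 × 0.479 ≃ 5.073
Margin = 1.645 × 5.073 ≃ 8.344
Upper limit = 59 + 8.344 ≃ 67.344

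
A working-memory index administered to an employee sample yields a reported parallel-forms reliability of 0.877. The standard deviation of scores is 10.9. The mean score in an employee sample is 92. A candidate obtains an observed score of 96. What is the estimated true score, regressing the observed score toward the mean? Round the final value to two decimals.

95.51

T̂ = 0.877(96) + 0.123(92) ≃ 95.508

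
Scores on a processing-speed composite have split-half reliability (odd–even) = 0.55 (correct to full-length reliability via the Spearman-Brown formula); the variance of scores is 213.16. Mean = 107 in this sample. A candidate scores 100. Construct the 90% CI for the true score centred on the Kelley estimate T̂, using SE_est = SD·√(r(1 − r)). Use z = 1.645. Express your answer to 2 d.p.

[91.13, 112.93]

σ = 213.16^(1/2) = 14.60000
r_full = 2·0.55 / (1 + 0.55) ≈ 0.70968
Estimated true score = 0.70968×100 + (1 − 0.70968)×107 ≈ 102.03226
SE_est = 14.60000·√[r(1 − r)] ≈ 6.62710
CI = 102.03226 ± 1.645 × 6.62710 → [91.13067, 112.93384]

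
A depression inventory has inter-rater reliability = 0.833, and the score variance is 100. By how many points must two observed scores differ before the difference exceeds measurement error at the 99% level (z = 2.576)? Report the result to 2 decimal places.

SD = √100 ≃ 10.0000
SEM = 10.0000*√(1 − 0.8330) ≃ 4.0866
SE_diff = √2 * SEM ≃ 5.7793
Smallest detectable difference = 2.576*5.7793 ≃ 14.8874

14.89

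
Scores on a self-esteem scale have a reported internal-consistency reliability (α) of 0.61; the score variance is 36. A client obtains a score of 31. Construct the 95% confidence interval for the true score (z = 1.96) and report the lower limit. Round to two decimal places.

SD = √36 = 6.0000
SEM = 6.0000 * √(1 − 0.6100) = 6.0000 * √0.3900 ≈ 6.0000 * 0.6245 ≈ 3.7470
1.96 * SEM ≈ 7.3441
Lower limit = 31 − 7.3441 ≈ 23.6559

23.66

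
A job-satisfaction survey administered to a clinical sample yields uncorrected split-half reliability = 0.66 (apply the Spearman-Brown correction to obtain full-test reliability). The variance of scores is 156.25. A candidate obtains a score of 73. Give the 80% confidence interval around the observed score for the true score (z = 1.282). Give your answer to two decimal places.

[65.75, 80.25]

SD = √156.25 ≃ 12.5000
Spearman-Brown: r = 2(0.66) / (1 + 0.66) = 1.3200 / 1.6600 ≃ 0.7952
The standard error of measurement is 12.5000×√(1 − 0.7952) ≃ 12.5000×0.4526 ≃ 5.6571.
Half-width = 1.282×5.6571 ≃ 7.2524
Interval: (65.7476, 80.2524)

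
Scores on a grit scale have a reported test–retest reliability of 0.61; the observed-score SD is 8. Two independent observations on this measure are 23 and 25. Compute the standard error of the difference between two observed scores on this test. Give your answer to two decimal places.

7.07

SEM = 8.00000*√(1 − 0.61000) ≈ 4.99600
SE_diff = SEM * √2 ≈ 4.99600 * 1.41421 ≈ 7.06541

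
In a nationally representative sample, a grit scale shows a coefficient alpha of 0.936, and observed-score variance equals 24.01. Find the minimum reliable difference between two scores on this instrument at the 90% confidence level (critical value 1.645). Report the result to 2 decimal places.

SD = √24.01 ≈ 4.900
SEM = 4.900 · √(1 − 0.936) = 4.900 · √0.064 ≈ 4.900 · 0.253 ≈ 1.240
SE_diff = SEM · √2 ≈ 1.240 · 1.414 ≈ 1.753
Minimum reliable difference = 1.645 · SE_diff ≈ 1.645 · 1.753 ≈ 2.884

2.88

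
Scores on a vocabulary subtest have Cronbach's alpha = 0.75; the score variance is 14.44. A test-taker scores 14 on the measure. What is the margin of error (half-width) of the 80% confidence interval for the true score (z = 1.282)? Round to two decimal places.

2.44

σ = 14.44^(1/2) = 3.800
SEM = 3.800 · √(1 − 0.750) = 3.800 · √0.250 ≈ 3.800 · 0.500 ≈ 1.900
Margin = 1.282 · 1.900 ≈ 2.436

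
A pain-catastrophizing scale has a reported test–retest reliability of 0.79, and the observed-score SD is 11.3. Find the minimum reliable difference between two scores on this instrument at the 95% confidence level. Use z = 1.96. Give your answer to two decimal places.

14.35

The standard error of measurement is 11.30000×√(1 − 0.79000) ≃ 11.30000×0.45826 ≃ 5.17831.
SE_diff = √2 × SEM ≃ 7.32324
Smallest detectable difference = 1.96×7.32324 ≃ 14.35354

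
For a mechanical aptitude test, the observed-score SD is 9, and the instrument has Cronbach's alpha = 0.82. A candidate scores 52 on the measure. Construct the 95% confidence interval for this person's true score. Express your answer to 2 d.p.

[44.52, 59.48]

SEM = 9.000·√(1 − 0.820) ≈ 3.818
Half-width = 1.96·3.818 ≈ 7.484
Interval: (44.516, 59.484)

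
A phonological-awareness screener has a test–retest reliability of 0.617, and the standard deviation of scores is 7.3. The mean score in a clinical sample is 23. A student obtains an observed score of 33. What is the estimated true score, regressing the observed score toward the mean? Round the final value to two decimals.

T̂ = 0.617(33) + 0.383(23) ≈ 29.170

29.17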